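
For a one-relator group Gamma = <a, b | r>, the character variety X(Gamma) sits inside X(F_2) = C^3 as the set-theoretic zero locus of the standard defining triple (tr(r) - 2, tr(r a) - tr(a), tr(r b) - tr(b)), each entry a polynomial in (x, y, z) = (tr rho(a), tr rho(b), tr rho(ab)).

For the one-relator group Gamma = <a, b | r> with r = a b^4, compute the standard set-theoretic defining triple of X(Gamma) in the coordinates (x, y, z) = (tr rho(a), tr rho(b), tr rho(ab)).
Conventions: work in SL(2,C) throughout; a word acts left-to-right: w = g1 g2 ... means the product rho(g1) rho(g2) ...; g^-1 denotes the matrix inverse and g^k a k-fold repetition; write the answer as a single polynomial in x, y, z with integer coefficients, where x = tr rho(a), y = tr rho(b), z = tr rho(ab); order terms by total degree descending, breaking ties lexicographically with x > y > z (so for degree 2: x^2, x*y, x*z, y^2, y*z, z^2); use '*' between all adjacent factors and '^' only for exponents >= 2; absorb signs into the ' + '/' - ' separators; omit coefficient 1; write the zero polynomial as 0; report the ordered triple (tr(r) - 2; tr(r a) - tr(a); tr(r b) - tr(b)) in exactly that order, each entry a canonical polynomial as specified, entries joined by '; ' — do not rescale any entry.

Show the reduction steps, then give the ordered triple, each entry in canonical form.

y^3*z - x*y^2 - 2*y*z + x - 2; x*y^3*z - x^2*y^2 - y^4 - 2*x*y*z + x^2 + 4*y^2 - x - 2; y^4*z - x*y^3 - 3*y^2*z + 2*x*y - y + z

trace(b a b) = trace(b) trace(a b) - trace(a)   [square of b] = y*z - x
and trace(b a b^2) = trace(b) trace(b a b) - trace(b a)   [square of b] = y^2*z - x*y - z
trace(a b^4) = trace(b) trace(b a b^2) - trace(b a b)   [square of b] = y^3*z - x*y^2 - 2*y*z + x
trace(b^2) = trace(b) trace(b) - trace(1) = y^2 - 2
trace(b^3) = trace(b) trace(b^2) - trace(b) = y^3 - 3*y
and trace(b^2 a^2 b) = trace(a) trace(b^3 a) - trace(b^3) = x*y^2*z - x^2*y - y^3 - x*z + 3*y
trace(b^2 a^2) = trace(a) trace(b^2 a) - trace(b^2) = x*y*z - x^2 - y^2 + 2
next, trace(a b^4 a) = trace(b) trace(b^2 a^2 b) - trace(b^2 a^2) = x*y^3*z - x^2*y^2 - y^4 - 2*x*y*z + x^2 + 4*y^2 - 2
trace(a b^5) = trace(b) trace(a b^4) - trace(a b^3) = y^4*z - x*y^3 - 3*y^2*z + 2*x*y + z
assemble the triple (trace(r) - 2; trace(r a) - x; trace(r b) - y)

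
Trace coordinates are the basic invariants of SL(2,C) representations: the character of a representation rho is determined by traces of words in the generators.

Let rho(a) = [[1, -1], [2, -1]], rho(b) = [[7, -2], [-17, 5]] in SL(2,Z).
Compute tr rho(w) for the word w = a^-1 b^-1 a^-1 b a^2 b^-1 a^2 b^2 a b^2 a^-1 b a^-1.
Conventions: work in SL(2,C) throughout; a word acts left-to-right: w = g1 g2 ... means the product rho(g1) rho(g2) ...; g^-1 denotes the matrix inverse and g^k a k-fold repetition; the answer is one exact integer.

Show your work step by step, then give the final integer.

25560

rho(a^-1) = [[-1, 1], [-2, 1]]
... * rho(b^-1) = [[5, 2], [17, 7]]  ->  [[12, 5], [7, 3]]
... * rho(a^-1) = [[-1, 1], [-2, 1]]  ->  [[-22, 17], [-13, 10]]
... * rho(b) = [[7, -2], [-17, 5]]  ->  [[-443, 129], [-261, 76]]
... * rho(a) = [[1, -1], [2, -1]]  ->  [[-185, 314], [-109, 185]]
... * rho(a) = [[1, -1], [2, -1]]  ->  [[443, -129], [261, -76]]
... * rho(b^-1) = [[5, 2], [17, 7]]  ->  [[22, -17], [13, -10]]
... * rho(a) = [[1, -1], [2, -1]]  ->  [[-12, -5], [-7, -3]]
... * rho(a) = [[1, -1], [2, -1]]  ->  [[-22, 17], [-13, 10]]
... * rho(b) = [[7, -2], [-17, 5]]  ->  [[-443, 129], [-261, 76]]
... * rho(b) = [[7, -2], [-17, 5]]  ->  [[-5294, 1531], [-3119, 902]]
... * rho(a) = [[1, -1], [2, -1]]  ->  [[-2232, 3763], [-1315, 2217]]
... * rho(b) = [[7, -2], [-17, 5]]  ->  [[-79595, 23279], [-46894, 13715]]
... * rho(b) = [[7, -2], [-17, 5]]  ->  [[-952908, 275585], [-561413, 162363]]
... * rho(a^-1) = [[-1, 1], [-2, 1]]  ->  [[401738, -677323], [236687, -399050]]
... * rho(b) = [[7, -2], [-17, 5]]  ->  [[14326657, -4190091], [8440659, -2468624]]
... * rho(a^-1) = [[-1, 1], [-2, 1]]  ->  [[-5946475, 10136566], [-3503411, 5972035]]
tr = -5946475 + 5972035 = 25560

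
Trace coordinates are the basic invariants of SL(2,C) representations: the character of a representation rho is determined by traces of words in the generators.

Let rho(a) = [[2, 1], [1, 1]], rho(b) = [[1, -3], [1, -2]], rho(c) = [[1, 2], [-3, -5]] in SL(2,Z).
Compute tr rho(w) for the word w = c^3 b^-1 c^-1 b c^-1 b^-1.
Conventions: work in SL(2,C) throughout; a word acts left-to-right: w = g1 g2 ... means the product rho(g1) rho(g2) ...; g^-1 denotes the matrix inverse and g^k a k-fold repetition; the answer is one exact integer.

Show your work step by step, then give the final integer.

rho(c) = [[1, 2], [-3, -5]]
... * rho(c) = [[1, 2], [-3, -5]]  ->  [[-5, -8], [12, 19]]
... * rho(c) = [[1, 2], [-3, -5]]  ->  [[19, 30], [-45, -71]]
... * rho(b^-1) = [[-2, 3], [-1, 1]]  ->  [[-68, 87], [161, -206]]
... * rho(c^-1) = [[-5, -2], [3, 1]]  ->  [[601, 223], [-1423, -528]]
... * rho(b) = [[1, -3], [1, -2]]  ->  [[824, -2249], [-1951, 5325]]
... * rho(c^-1) = [[-5, -2], [3, 1]]  ->  [[-10867, -3897], [25730, 9227]]
... * rho(b^-1) = [[-2, 3], [-1, 1]]  ->  [[25631, -36498], [-60687, 86417]]
tr = 25631 + 86417 = 112048

112048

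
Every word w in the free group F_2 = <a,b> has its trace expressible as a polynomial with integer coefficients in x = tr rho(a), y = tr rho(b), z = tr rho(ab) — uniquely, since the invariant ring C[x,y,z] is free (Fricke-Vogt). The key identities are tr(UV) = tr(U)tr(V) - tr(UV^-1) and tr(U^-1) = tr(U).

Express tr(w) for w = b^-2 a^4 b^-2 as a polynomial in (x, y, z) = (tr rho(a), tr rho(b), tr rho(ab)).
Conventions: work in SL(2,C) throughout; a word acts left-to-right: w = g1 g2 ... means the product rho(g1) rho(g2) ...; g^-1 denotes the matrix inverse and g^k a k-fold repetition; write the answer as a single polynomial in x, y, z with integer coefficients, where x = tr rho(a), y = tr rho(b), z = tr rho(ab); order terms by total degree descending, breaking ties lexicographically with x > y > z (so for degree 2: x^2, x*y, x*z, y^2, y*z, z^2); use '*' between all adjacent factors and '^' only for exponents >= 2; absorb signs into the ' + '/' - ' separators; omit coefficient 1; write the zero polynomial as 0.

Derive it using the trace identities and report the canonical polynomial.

x^4*y^4 - x^3*y^3*z - 3*x^4*y^2 - 3*x^2*y^4 + 2*x^3*y*z + 2*x*y^3*z + x^4 + 10*x^2*y^2 + y^4 - 4*x*y*z - 4*x^2 - 4*y^2 + 2

next, tr(a^2) = tr(a) * tr(a) - tr(1) = x^2 - 2
and tr(a^3) = tr(a) * tr(a^2) - tr(a) = x^3 - 3*x
next, tr(a^4) = tr(a) * tr(a^3) - tr(a^2) = x^4 - 4*x^2 + 2
tr(a b a) = tr(a) * tr(b a) - tr(b) = x*z - y
next, tr(a b a^2) = tr(a) * tr(a b a) - tr(a b) = x^2*z - x*y - z
tr(a^4 b) = tr(a) * tr(a b a^2) - tr(a b a) = x^3*z - x^2*y - 2*x*z + y
tr(b^-1 a^4) = tr(a^4) * tr(b) - tr(a^4 b) = x^4*y - x^3*z - 3*x^2*y + 2*x*z + y
and tr(a^4 b^-2) = tr(b^-1 a^4) * tr(b) - tr(b^-1 a^4 b) = x^4*y^2 - x^3*y*z - x^4 - 3*x^2*y^2 + 2*x*y*z + 4*x^2 + y^2 - 2
tr(b^-1 a^4 b^-2) = tr(a^4 b^-2) * tr(b) - tr(a^4 b^-1) = x^4*y^3 - x^3*y^2*z - 2*x^4*y - 3*x^2*y^3 + x^3*z + 2*x*y^2*z + 7*x^2*y + y^3 - 2*x*z - 3*y
tr(b^-2 a^4 b^-2) = tr(b^-1 a^4 b^-2) * tr(b) - tr(b^-1 a^4 b^-1) = x^4*y^4 - x^3*y^3*z - 3*x^4*y^2 - 3*x^2*y^4 + 2*x^3*y*z + 2*x*y^3*z + x^4 + 10*x^2*y^2 + y^4 - 4*x*y*z - 4*x^2 - 4*y^2 + 2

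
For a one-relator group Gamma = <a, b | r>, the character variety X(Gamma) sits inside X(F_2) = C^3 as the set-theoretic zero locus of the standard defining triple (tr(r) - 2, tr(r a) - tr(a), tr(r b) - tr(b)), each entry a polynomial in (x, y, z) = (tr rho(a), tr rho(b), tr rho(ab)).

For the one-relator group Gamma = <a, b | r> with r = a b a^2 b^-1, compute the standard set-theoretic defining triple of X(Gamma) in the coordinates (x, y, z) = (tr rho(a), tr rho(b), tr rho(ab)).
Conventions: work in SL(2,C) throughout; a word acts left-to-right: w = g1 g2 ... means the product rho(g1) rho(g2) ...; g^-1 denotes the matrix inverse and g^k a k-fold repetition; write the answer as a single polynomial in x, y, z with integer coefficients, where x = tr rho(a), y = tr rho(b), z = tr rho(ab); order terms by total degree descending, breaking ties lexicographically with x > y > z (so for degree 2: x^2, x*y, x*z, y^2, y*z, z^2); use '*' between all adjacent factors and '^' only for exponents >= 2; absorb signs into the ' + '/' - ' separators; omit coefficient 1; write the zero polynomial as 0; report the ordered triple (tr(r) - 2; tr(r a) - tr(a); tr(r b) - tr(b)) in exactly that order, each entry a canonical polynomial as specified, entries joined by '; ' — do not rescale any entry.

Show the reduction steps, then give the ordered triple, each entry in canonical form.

x^2*y*z - x*y^2 - x*z^2 + x - 2; x^3*y*z - x^2*y^2 - x^2*z^2 - x + 2; x^2*z - x*y - y - z

trace(b a^2) = trace(a)*trace(b a) - trace(b) = x*z - y
trace(a b a^2) = trace(a)*trace(b a^2) - trace(b a) = x^2*z - x*y - z
trace(b a b a) = trace(b a)*trace(b a) - trace(1) = z^2 - 2
use: trace(b a b) = trace(b)*trace(a b) - trace(a) = y*z - x
trace(a b a^2 b) = trace(a)*trace(b a b a) - trace(b a b) = x*z^2 - y*z - x
use: trace(a b a^2 b^-1) = trace(a b a^2)*trace(b) - trace(a b a^2 b) = x^2*y*z - x*y^2 - x*z^2 + x
trace(a^2 b a^2) = trace(a)*trace(a b a^2) - trace(a b a) = x^3*z - x^2*y - 2*x*z + y
use: trace(a^2) = trace(a)*trace(a) - trace(1) = x^2 - 2
trace(b a^2 b) = trace(b)*trace(a^2 b) - trace(a^2) = x*y*z - x^2 - y^2 + 2
apply: trace(a^2 b a^2 b) = trace(a)*trace(b a^2 b a) - trace(b a^2 b) = x^2*z^2 - 2*x*y*z + y^2 - 2
apply: trace(a b a^2 b^-1 a) = trace(a^2 b a^2)*trace(b) - trace(a^2 b a^2 b) = x^3*y*z - x^2*y^2 - x^2*z^2 + 2
assemble the triple (trace(r) - 2; trace(r a) - x; trace(r b) - y)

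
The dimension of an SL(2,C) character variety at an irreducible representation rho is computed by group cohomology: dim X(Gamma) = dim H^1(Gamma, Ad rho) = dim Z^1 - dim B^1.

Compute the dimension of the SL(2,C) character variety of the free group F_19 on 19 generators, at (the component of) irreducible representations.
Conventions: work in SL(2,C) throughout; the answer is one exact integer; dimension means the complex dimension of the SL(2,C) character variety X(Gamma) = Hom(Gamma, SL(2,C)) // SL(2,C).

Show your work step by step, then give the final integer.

54

The free group F_19: 19 generators, no relators.
A cocycle picks one sl_2 vector per generator freely, giving dim Z^1 = 3*19 = 57.
dim B^1 = 3: the coboundary map is injective because an irreducible image has centralizer 0 in sl_2.
dim H^1 = 57 - 3 = 54, which is dim X.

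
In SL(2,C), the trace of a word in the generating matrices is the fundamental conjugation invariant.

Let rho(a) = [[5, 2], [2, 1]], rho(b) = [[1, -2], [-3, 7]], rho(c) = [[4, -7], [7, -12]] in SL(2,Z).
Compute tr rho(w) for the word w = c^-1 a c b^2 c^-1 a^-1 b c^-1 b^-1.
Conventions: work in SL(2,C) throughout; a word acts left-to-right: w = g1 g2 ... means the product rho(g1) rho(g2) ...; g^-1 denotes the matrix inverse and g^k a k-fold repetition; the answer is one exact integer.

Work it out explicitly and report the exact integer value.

-24176865

rho(c^-1) = [[-12, 7], [-7, 4]]
... * rho(a) = [[5, 2], [2, 1]]  ->  [[-46, -17], [-27, -10]]
... * rho(c) = [[4, -7], [7, -12]]  ->  [[-303, 526], [-178, 309]]
... * rho(b) = [[1, -2], [-3, 7]]  ->  [[-1881, 4288], [-1105, 2519]]
... * rho(b) = [[1, -2], [-3, 7]]  ->  [[-14745, 33778], [-8662, 19843]]
... * rho(c^-1) = [[-12, 7], [-7, 4]]  ->  [[-59506, 31897], [-34957, 18738]]
... * rho(a^-1) = [[1, -2], [-2, 5]]  ->  [[-123300, 278497], [-72433, 163604]]
... * rho(b) = [[1, -2], [-3, 7]]  ->  [[-958791, 2196079], [-563245, 1290094]]
... * rho(c^-1) = [[-12, 7], [-7, 4]]  ->  [[-3867061, 2072779], [-2271718, 1217661]]
... * rho(b^-1) = [[7, 2], [3, 1]]  ->  [[-20851090, -5661343], [-12249043, -3325775]]
tr = -20851090 + -3325775 = -24176865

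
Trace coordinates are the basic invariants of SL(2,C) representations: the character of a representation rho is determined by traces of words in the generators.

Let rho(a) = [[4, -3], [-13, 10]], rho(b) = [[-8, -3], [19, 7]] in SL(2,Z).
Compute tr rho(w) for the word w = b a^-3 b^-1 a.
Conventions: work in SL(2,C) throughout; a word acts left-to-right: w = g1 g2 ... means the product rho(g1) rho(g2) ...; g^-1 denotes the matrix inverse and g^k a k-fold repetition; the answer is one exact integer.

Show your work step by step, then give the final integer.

rho(b) = [[-8, -3], [19, 7]]
... * rho(a^-1) = [[10, 3], [13, 4]]  ->  [[-119, -36], [281, 85]]
... * rho(a^-1) = [[10, 3], [13, 4]]  ->  [[-1658, -501], [3915, 1183]]
... * rho(a^-1) = [[10, 3], [13, 4]]  ->  [[-23093, -6978], [54529, 16477]]
... * rho(b^-1) = [[7, 3], [-19, -8]]  ->  [[-29069, -13455], [68640, 31771]]
... * rho(a) = [[4, -3], [-13, 10]]  ->  [[58639, -47343], [-138463, 111790]]
tr = 58639 + 111790 = 170429

170429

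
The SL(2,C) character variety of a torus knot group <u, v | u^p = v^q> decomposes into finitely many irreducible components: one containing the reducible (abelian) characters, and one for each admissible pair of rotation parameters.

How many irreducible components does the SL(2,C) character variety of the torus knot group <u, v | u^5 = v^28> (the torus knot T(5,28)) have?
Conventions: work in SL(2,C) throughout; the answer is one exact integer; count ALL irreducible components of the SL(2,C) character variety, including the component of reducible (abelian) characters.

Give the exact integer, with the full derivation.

55

Gamma = < u, v | u^5 = v^28 > (torus knot T(5,28)); the central element u^5 = v^28 acts as +I or -I in any irreducible SL(2,C) representation.
So on each irreducible component the traces are pinned: tr(u) = 2*cos(pi*alpha/5) with 1 <= alpha <= 4, tr(v) = 2*cos(pi*beta/28) with 1 <= beta <= 27.
The two central values (-1)^alpha I and (-1)^beta I must be the same matrix, so alpha and beta share a parity.
Counting: 2 odd alphas x 14 odd betas + 2 even alphas x 13 even betas = 28 + 26 = 54.
Total: 54 irreducible-character components + 1 reducible (abelian) component = 55.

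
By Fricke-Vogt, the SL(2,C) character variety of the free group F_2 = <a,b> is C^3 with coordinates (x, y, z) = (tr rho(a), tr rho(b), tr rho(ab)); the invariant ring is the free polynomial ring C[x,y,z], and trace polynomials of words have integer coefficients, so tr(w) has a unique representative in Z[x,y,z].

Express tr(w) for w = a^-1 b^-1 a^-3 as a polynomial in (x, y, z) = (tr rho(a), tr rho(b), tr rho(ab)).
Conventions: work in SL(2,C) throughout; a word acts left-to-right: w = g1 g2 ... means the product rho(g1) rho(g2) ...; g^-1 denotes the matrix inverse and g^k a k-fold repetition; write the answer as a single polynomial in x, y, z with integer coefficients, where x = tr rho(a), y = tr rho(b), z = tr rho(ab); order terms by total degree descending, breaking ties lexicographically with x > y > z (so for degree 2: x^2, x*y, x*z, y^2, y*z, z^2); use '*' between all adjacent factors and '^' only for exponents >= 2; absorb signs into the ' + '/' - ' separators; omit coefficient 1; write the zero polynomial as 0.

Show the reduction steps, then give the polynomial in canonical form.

tr(a^-1) = tr(a) = x
tr(a^-2) = tr(a^-1) tr(a) - tr(1) = x^2 - 2
tr(b a^-1) = tr(b) tr(a) - tr(b a) = x*y - z
tr(a^-2 b) = tr(b a^-1) tr(a) - tr(b) = x^2*y - x*z - y
tr(a^-1 b^-1 a^-1) = tr(a^-2) tr(b) - tr(a^-2 b) = x*z - y
tr(b^-1 a^-3) = tr(a^-1 b^-1 a^-1) tr(a) - tr(a^-1 b^-1) = x^2*z - x*y - z
tr(a^-1 b^-1 a^-3) = tr(b^-1 a^-3) tr(a) - tr(b^-1 a^-2) = x^3*z - x^2*y - 2*x*z + y

x^3*z - x^2*y - 2*x*z + y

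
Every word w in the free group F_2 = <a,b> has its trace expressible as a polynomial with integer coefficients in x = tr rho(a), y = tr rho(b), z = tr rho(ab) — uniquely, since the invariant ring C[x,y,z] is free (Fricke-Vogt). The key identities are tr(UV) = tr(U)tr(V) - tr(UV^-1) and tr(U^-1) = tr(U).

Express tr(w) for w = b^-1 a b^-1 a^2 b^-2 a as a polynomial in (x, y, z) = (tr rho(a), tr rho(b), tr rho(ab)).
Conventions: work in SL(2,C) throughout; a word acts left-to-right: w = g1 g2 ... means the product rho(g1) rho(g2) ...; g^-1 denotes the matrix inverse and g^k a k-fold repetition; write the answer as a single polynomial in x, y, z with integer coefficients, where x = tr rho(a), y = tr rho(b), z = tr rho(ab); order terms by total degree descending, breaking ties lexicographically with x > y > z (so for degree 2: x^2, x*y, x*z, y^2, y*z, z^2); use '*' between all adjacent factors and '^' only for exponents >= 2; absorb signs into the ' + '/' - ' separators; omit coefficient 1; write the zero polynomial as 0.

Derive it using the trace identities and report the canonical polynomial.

trace(a^2) = trace(a) * trace(a) - trace(1) = x^2 - 2
trace(a^3) = trace(a) * trace(a^2) - trace(a) = x^3 - 3*x
trace(a^4) = trace(a) * trace(a^3) - trace(a^2) = x^4 - 4*x^2 + 2
trace(a b a) = trace(a) * trace(b a) - trace(b) = x*z - y
trace(a^2 b a) = trace(a) * trace(a b a) - trace(a b) = x^2*z - x*y - z
trace(a^4 b) = trace(a) * trace(a^2 b a) - trace(a^2 b) = x^3*z - x^2*y - 2*x*z + y
trace(a^2 b^-1 a^2) = trace(a^4) * trace(b) - trace(a^4 b) = x^4*y - x^3*z - 3*x^2*y + 2*x*z + y
trace(b a b a) = trace(a b) * trace(a b) - trace(1)   [split at repeated a] = z^2 - 2
trace(b a b) = trace(b) * trace(a b) - trace(a) = y*z - x
trace(b a^2 b a) = trace(a) * trace(b a b a) - trace(b a b) = x*z^2 - y*z - x
trace(b^2) = trace(b) * trace(b) - trace(1) = y^2 - 2
trace(b a^2 b) = trace(a) * trace(b^2 a) - trace(b^2) = x*y*z - x^2 - y^2 + 2
trace(a^2 b a^2 b) = trace(a) * trace(b a^2 b a) - trace(b a^2 b) = x^2*z^2 - 2*x*y*z + y^2 - 2
trace(a^2 b^-1 a^2 b) = trace(a^2 b a^2) * trace(b) - trace(a^2 b a^2 b) = x^3*y*z - x^2*y^2 - x^2*z^2 + 2
trace(a^2 b^-1 a^2 b^-1) = trace(a^2 b^-1 a^2) * trace(b) - trace(a^2 b^-1 a^2 b) = x^4*y^2 - 2*x^3*y*z - 2*x^2*y^2 + x^2*z^2 + 2*x*y*z + y^2 - 2
trace(a b^-1 a^2 b^-2 a) = trace(a^2 b^-1 a^2 b^-1) * trace(b) - trace(a^2 b^-1 a^2) = x^4*y^3 - 2*x^3*y^2*z - x^4*y - 2*x^2*y^3 + x^2*y*z^2 + x^3*z + 2*x*y^2*z + 3*x^2*y + y^3 - 2*x*z - 3*y
trace(a b a^3 b) = trace(a) * trace(a b a b a) - trace(a b a b) = x^2*z^2 - x*y*z - x^2 - z^2 + 2
trace(a b a^3 b^-1) = trace(a b a^3) * trace(b) - trace(a b a^3 b) = x^3*y*z - x^2*y^2 - x^2*z^2 - x*y*z + x^2 + y^2 + z^2 - 2
trace(a^2 b^-2 a b a) = trace(a b a^3 b^-1) * trace(b) - trace(a b a^3) = x^3*y^2*z - x^2*y^3 - x^2*y*z^2 - x^3*z - x*y^2*z + 2*x^2*y + y^3 + y*z^2 + 2*x*z - 3*y
trace(b a b a b a) = trace(b a) * trace(b a b a) - trace(b^-1 a^-1)   [split at repeated b] = z^3 - 3*z
trace(b a b a b) = trace(b) * trace(a b a b) - trace(a b a) = y*z^2 - x*z - y
trace(a b a b a^2 b) = trace(a) * trace(b a b a b a) - trace(b a b a b) = x*z^3 - y*z^2 - 2*x*z + y
trace(a b a b a^2 b^-1) = trace(a b a b a^2) * trace(b) - trace(a b a b a^2 b) = x^2*y*z^2 - x*y^2*z - x*z^3 - x^2*y + 2*x*z + y
trace(a^2 b^-2 a b a b) = trace(a b a b a^2 b^-1) * trace(b) - trace(a b a b a^2) = x^2*y^2*z^2 - x*y^3*z - x*y*z^3 - x^2*y^2 - x^2*z^2 + 3*x*y*z + x^2 + y^2 + z^2 - 2
trace(a b^-1 a^2 b^-2 a b) = trace(a^2 b^-2 a b a) * trace(b) - trace(a^2 b^-2 a b a b) = x^3*y^3*z - x^2*y^4 - 2*x^2*y^2*z^2 - x^3*y*z + x*y*z^3 + 3*x^2*y^2 + x^2*z^2 + y^4 + y^2*z^2 - x*y*z - x^2 - 4*y^2 - z^2 + 2
trace(b^-1 a b^-1 a^2 b^-2 a) = trace(a b^-1 a^2 b^-2 a) * trace(b) - trace(a b^-1 a^2 b^-2 a b) = x^4*y^4 - 3*x^3*y^3*z - x^4*y^2 - x^2*y^4 + 3*x^2*y^2*z^2 + 2*x^3*y*z + 2*x*y^3*z - x*y*z^3 - x^2*z^2 - y^2*z^2 - x*y*z + x^2 + y^2 + z^2 - 2

x^4*y^4 - 3*x^3*y^3*z - x^4*y^2 - x^2*y^4 + 3*x^2*y^2*z^2 + 2*x^3*y*z + 2*x*y^3*z - x*y*z^3 - x^2*z^2 - y^2*z^2 - x*y*z + x^2 + y^2 + z^2 - 2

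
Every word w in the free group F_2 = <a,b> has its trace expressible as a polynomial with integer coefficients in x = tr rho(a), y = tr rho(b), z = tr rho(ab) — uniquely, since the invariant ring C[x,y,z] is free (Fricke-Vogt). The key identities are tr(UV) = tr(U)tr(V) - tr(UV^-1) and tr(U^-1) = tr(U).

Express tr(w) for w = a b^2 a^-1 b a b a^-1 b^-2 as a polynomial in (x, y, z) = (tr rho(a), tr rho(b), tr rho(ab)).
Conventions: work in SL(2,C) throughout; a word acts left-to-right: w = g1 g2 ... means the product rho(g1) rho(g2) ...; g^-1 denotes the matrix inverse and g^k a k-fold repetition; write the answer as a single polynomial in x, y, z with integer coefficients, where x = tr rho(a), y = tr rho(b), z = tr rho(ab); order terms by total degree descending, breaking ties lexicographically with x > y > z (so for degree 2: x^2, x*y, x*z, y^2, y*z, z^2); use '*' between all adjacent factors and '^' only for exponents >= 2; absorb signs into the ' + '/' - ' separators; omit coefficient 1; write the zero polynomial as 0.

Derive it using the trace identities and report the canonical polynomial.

so trace(b^2 a) = trace(b) trace(a b) - trace(a) = y*z - x
reduce: trace(b^2) = trace(b) trace(b) - trace(1) = y^2 - 2
so trace(b a^2 b) = trace(a) trace(b^2 a) - trace(b^2) = x*y*z - x^2 - y^2 + 2
reduce: trace(b a^2) = trace(a) trace(b a) - trace(b) = x*z - y
trace(a b^3 a) = trace(b) trace(b a^2 b) - trace(b a^2) = x*y^2*z - x^2*y - y^3 - x*z + 3*y
so trace(a b a b) = trace(a b) trace(a b) - trace(1)   [split at repeated a] = z^2 - 2
trace(b a b a b) = trace(b) trace(a b a b) - trace(a b a) = y*z^2 - x*z - y
so trace(a b^3 a b) = trace(b) trace(b a b a b) - trace(b a b a) = y^2*z^2 - x*y*z - y^2 - z^2 + 2
trace(b a b^-1 a b^2) = trace(a b^3 a) trace(b) - trace(a b^3 a b) = x*y^3*z - x^2*y^2 - y^4 - y^2*z^2 + 4*y^2 + z^2 - 2
trace(b^2 a b) = trace(b) trace(b a b) - trace(b a) = y^2*z - x*y - z
so trace(a b^2 a b a) = trace(a) trace(b^2 a b a) - trace(b^2 a b) = x*y*z^2 - x^2*z - y^2*z + z
trace(a b a b a b) = trace(b a b a) trace(b a) - trace(a b)   [split at repeated b] = z^3 - 3*z
trace(a b a b a) = trace(a) trace(b a b a) - trace(b a b) = x*z^2 - y*z - x
reduce: trace(a b^2 a b a b) = trace(b) trace(a b a b a b) - trace(a b a b a) = y*z^3 - x*z^2 - 2*y*z + x
trace(b a b^-1 a b^2 a) = trace(a b^2 a b a) trace(b) - trace(a b^2 a b a b) = x*y^2*z^2 - x^2*y*z - y^3*z - y*z^3 + x*z^2 + 3*y*z - x
reduce: trace(b^-1 a b^2 a^-1 b a) = trace(b a b^-1 a b^2) trace(a) - trace(b a b^-1 a b^2 a) = x^2*y^3*z - x^3*y^2 - x*y^4 - 2*x*y^2*z^2 + x^2*y*z + y^3*z + y*z^3 + 4*x*y^2 - 3*y*z - x
reduce: trace(a b^3 a b a) = trace(b) trace(a b a^2 b^2) - trace(a b a^2 b) = x*y^2*z^2 - x^2*y*z - y^3*z - x*z^2 + 2*y*z + x
reduce: trace(a b^3 a b a b) = trace(b) trace(a b a b a b^2) - trace(a b a b a b) = y^2*z^3 - x*y*z^2 - 2*y^2*z - z^3 + x*y + 3*z
so trace(b^-1 a b^3 a b a) = trace(a b^3 a b a) trace(b) - trace(a b^3 a b a b) = x*y^3*z^2 - x^2*y^2*z - y^4*z - y^2*z^3 + 4*y^2*z + z^3 - 3*z
reduce: trace(b a b a b^-2 a b^2) = trace(b^-1 a b^3 a b a) trace(b) - trace(b^-1 a b^3 a b a b) = x*y^4*z^2 - x^2*y^3*z - y^5*z - y^3*z^3 - x*y^2*z^2 + x^2*y*z + 5*y^3*z + y*z^3 + x*z^2 - 5*y*z - x
so trace(a b a b a^2 b) = trace(a) trace(b a b a b a) - trace(b a b a b) = x*z^3 - y*z^2 - 2*x*z + y
trace(a b a b a^2) = trace(a) trace(b a b a^2) - trace(b a b a) = x^2*z^2 - x*y*z - x^2 - z^2 + 2
trace(a b^2 a b a b a) = trace(b) trace(a b a b a^2 b) - trace(a b a b a^2) = x*y*z^3 - x^2*z^2 - y^2*z^2 - x*y*z + x^2 + y^2 + z^2 - 2
trace(a b a b a b a b) = trace(a b a b a b) trace(a b) - trace(b a b a)   [split at repeated a] = z^4 - 4*z^2 + 2
reduce: trace(a b^2 a b a b a b) = trace(b) trace(a b a b a b a b) - trace(a b a b a b a) = y*z^4 - x*z^3 - 3*y*z^2 + 2*x*z + y
trace(b^-1 a b^2 a b a b a) = trace(a b^2 a b a b a) trace(b) - trace(a b^2 a b a b a b) = x*y^2*z^3 - x^2*y*z^2 - y^3*z^2 - y*z^4 - x*y^2*z + x*z^3 + x^2*y + y^3 + 4*y*z^2 - 2*x*z - 3*y
reduce: trace(b a b a b^-2 a b^2 a) = trace(b^-1 a b^2 a b a b a) trace(b) - trace(b^-1 a b^2 a b a b a b) = x*y^3*z^3 - x^2*y^2*z^2 - y^4*z^2 - y^2*z^4 - x*y^3*z + x^2*y^2 + x^2*z^2 + y^4 + 5*y^2*z^2 - x*y*z - x^2 - 4*y^2 - z^2 + 2
trace(b^-2 a b^2 a^-1 b a b a) = trace(b a b a b^-2 a b^2) trace(a) - trace(b a b a b^-2 a b^2 a) = x^2*y^4*z^2 - x^3*y^3*z - x*y^5*z - 2*x*y^3*z^3 + y^4*z^2 + y^2*z^4 + x^3*y*z + 6*x*y^3*z + x*y*z^3 - x^2*y^2 - y^4 - 5*y^2*z^2 - 4*x*y*z + 4*y^2 + z^2 - 2
reduce: trace(a b^2 a^-1 b a b a^-1 b^-2) = trace(b^-2 a b^2 a^-1 b a b) trace(a) - trace(b^-2 a b^2 a^-1 b a b a) = -x^2*y^4*z^2 + 2*x^3*y^3*z + x*y^5*z + 2*x*y^3*z^3 - x^4*y^2 - x^2*y^4 - 2*x^2*y^2*z^2 - y^4*z^2 - y^2*z^4 - 5*x*y^3*z + 5*x^2*y^2 + y^4 + 5*y^2*z^2 + x*y*z - x^2 - 4*y^2 - z^2 + 2

-x^2*y^4*z^2 + 2*x^3*y^3*z + x*y^5*z + 2*x*y^3*z^3 - x^4*y^2 - x^2*y^4 - 2*x^2*y^2*z^2 - y^4*z^2 - y^2*z^4 - 5*x*y^3*z + 5*x^2*y^2 + y^4 + 5*y^2*z^2 + x*y*z - x^2 - 4*y^2 - z^2 + 2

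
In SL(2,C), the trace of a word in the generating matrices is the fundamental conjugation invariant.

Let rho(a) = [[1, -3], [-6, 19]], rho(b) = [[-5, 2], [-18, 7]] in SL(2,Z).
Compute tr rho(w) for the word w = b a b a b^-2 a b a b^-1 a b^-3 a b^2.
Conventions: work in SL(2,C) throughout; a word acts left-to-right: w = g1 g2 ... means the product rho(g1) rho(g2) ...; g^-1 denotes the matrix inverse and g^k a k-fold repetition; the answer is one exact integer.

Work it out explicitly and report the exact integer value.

-212614256665402

rho(b) = [[-5, 2], [-18, 7]]
... * rho(a) = [[1, -3], [-6, 19]]  ->  [[-17, 53], [-60, 187]]
... * rho(b) = [[-5, 2], [-18, 7]]  ->  [[-869, 337], [-3066, 1189]]
... * rho(a) = [[1, -3], [-6, 19]]  ->  [[-2891, 9010], [-10200, 31789]]
... * rho(b^-1) = [[7, -2], [18, -5]]  ->  [[141943, -39268], [500802, -138545]]
... * rho(b^-1) = [[7, -2], [18, -5]]  ->  [[286777, -87546], [1011804, -308879]]
... * rho(a) = [[1, -3], [-6, 19]]  ->  [[812053, -2523705], [2865078, -8904113]]
... * rho(b) = [[-5, 2], [-18, 7]]  ->  [[41366425, -16041829], [145948644, -56598635]]
... * rho(a) = [[1, -3], [-6, 19]]  ->  [[137617399, -428894026], [485540454, -1513219997]]
... * rho(b^-1) = [[7, -2], [18, -5]]  ->  [[-6756770675, 1869235332], [-23839176768, 6595019077]]
... * rho(a) = [[1, -3], [-6, 19]]  ->  [[-17972182667, 55785783333], [-63409291230, 196822892767]]
... * rho(b^-1) = [[7, -2], [18, -5]]  ->  [[878338821325, -242984551331], [3098947031196, -857295881375]]
... * rho(b^-1) = [[7, -2], [18, -5]]  ->  [[1774649825317, -541754885995], [6261303353622, -1911414655517]]
... * rho(b^-1) = [[7, -2], [18, -5]]  ->  [[2670960829309, -840525220659], [9423659676048, -2965533429659]]
... * rho(a) = [[1, -3], [-6, 19]]  ->  [[7714112153263, -23982861680448], [27216860254002, -84616114191665]]
... * rho(b) = [[-5, 2], [-18, 7]]  ->  [[393120949481749, -152451807456610], [1387005754179960, -537879078833651]]
... * rho(b) = [[-5, 2], [-18, 7]]  ->  [[778527786810235, -280920753232772], [2746794648105918, -991142043475637]]
tr = 778527786810235 + -991142043475637 = -212614256665402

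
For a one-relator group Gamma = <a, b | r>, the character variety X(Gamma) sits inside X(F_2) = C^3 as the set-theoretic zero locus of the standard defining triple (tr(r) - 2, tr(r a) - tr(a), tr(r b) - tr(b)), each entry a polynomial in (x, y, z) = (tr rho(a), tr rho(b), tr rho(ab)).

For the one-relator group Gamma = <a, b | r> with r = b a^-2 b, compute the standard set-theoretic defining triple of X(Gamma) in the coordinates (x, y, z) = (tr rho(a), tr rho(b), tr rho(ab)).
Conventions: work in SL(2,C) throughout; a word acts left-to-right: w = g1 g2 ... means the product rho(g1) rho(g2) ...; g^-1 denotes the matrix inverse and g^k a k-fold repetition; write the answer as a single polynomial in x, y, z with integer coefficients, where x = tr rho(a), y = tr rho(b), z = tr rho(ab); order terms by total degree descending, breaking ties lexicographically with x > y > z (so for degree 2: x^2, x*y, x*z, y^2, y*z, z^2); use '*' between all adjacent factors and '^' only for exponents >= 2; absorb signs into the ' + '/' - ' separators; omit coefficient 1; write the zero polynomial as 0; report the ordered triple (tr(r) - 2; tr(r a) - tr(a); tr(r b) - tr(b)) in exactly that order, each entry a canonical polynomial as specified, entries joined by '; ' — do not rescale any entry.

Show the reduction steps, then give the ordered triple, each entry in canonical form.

tr(b^2) = tr(b)*tr(b) - tr(1)  (reduce the b square) = y^2 - 2
reduce: tr(b^2 a) = tr(b)*tr(a b) - tr(a)  (reduce the b square) = y*z - x
reduce: tr(b^2 a^-1) = tr(b^2)*tr(a) - tr(b^2 a)  (eliminate a^-1) = x*y^2 - y*z - x
tr(b a^-2 b) = tr(b^2 a^-1)*tr(a) - tr(b^2)  (eliminate a^-1) = x^2*y^2 - x*y*z - x^2 - y^2 + 2
reduce: tr(b a b a) = tr(b a)*tr(b a) - tr(1)   [split at repeated b] = z^2 - 2
tr(a^-1 b a b) = tr(b a b)*tr(a) - tr(b a b a) = x*y*z - x^2 - z^2 + 2
reduce: tr(b a^-2 b a) = tr(a^-1 b a b)*tr(a) - tr(a^-1 b a b a) = x^2*y*z - x^3 - x*z^2 - y*z + 3*x
so tr(b^3) = tr(b)*tr(b^2) - tr(b) = y^3 - 3*y
tr(b^3 a) = tr(b)*tr(b a b) - tr(b a) = y^2*z - x*y - z
tr(b^3 a^-1) = tr(b^3)*tr(a) - tr(b^3 a) = x*y^3 - y^2*z - 2*x*y + z
tr(b a^-2 b^2) = tr(b^3 a^-1)*tr(a) - tr(b^3) = x^2*y^3 - x*y^2*z - 2*x^2*y - y^3 + x*z + 3*y
assemble the triple (tr(r) - 2; tr(r a) - x; tr(r b) - y)

x^2*y^2 - x*y*z - x^2 - y^2; x^2*y*z - x^3 - x*z^2 - y*z + 2*x; x^2*y^3 - x*y^2*z - 2*x^2*y - y^3 + x*z + 2*y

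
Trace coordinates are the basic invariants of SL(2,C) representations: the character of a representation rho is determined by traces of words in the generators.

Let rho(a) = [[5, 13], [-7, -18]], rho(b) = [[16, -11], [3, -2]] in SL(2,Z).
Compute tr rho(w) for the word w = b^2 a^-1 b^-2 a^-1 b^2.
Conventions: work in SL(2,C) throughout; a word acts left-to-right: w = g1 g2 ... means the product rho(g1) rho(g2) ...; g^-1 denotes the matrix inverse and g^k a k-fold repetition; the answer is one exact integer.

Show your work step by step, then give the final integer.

-3665780831

rho(b) = [[16, -11], [3, -2]]
... * rho(b) = [[16, -11], [3, -2]]  ->  [[223, -154], [42, -29]]
... * rho(a^-1) = [[-18, -13], [7, 5]]  ->  [[-5092, -3669], [-959, -691]]
... * rho(b^-1) = [[-2, 11], [-3, 16]]  ->  [[21191, -114716], [3991, -21605]]
... * rho(b^-1) = [[-2, 11], [-3, 16]]  ->  [[301766, -1602355], [56833, -301779]]
... * rho(a^-1) = [[-18, -13], [7, 5]]  ->  [[-16648273, -11934733], [-3135447, -2247724]]
... * rho(b) = [[16, -11], [3, -2]]  ->  [[-302176567, 207000469], [-56910324, 38985365]]
... * rho(b) = [[16, -11], [3, -2]]  ->  [[-4213823665, 2909941299], [-793609089, 548042834]]
tr = -4213823665 + 548042834 = -3665780831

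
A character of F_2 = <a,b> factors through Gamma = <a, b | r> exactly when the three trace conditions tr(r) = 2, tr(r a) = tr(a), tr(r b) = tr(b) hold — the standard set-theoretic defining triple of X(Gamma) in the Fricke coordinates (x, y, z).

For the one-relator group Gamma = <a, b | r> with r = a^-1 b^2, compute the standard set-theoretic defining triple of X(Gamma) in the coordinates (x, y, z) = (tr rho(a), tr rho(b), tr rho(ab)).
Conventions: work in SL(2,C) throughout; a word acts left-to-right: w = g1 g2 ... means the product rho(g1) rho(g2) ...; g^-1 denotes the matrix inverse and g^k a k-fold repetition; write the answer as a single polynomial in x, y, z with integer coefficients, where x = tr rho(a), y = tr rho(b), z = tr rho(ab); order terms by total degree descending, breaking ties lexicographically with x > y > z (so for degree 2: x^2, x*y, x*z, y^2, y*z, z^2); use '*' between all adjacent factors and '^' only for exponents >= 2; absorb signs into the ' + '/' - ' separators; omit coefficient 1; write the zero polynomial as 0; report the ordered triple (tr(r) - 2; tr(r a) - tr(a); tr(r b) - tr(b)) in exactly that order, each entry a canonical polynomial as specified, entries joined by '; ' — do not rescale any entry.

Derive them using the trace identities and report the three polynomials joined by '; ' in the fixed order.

and trace(b^2) = trace(b)*trace(b) - trace(1) = y^2 - 2
next, trace(b^2 a) = trace(b)*trace(a b) - trace(a) = y*z - x
next, trace(a^-1 b^2) = trace(b^2)*trace(a) - trace(b^2 a) = x*y^2 - y*z - x
next, trace(b^3) = trace(b)*trace(b^2) - trace(b) = y^3 - 3*y
trace(b^3 a) = trace(b)*trace(b a b) - trace(b a) = y^2*z - x*y - z
trace(a^-1 b^3) = trace(b^3)*trace(a) - trace(b^3 a) = x*y^3 - y^2*z - 2*x*y + z
assemble the triple (trace(r) - 2; trace(r a) - x; trace(r b) - y)

x*y^2 - y*z - x - 2; y^2 - x - 2; x*y^3 - y^2*z - 2*x*y - y + z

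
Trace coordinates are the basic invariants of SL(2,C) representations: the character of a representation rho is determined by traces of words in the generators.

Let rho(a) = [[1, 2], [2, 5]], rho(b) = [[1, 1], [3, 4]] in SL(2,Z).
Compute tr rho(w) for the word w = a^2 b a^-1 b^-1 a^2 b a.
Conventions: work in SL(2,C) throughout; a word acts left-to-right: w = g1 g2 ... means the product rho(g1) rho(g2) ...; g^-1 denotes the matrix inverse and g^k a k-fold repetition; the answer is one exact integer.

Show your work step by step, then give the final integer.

171221

rho(a) = [[1, 2], [2, 5]]
... * rho(a) = [[1, 2], [2, 5]]  ->  [[5, 12], [12, 29]]
... * rho(b) = [[1, 1], [3, 4]]  ->  [[41, 53], [99, 128]]
... * rho(a^-1) = [[5, -2], [-2, 1]]  ->  [[99, -29], [239, -70]]
... * rho(b^-1) = [[4, -1], [-3, 1]]  ->  [[483, -128], [1166, -309]]
... * rho(a) = [[1, 2], [2, 5]]  ->  [[227, 326], [548, 787]]
... * rho(a) = [[1, 2], [2, 5]]  ->  [[879, 2084], [2122, 5031]]
... * rho(b) = [[1, 1], [3, 4]]  ->  [[7131, 9215], [17215, 22246]]
... * rho(a) = [[1, 2], [2, 5]]  ->  [[25561, 60337], [61707, 145660]]
tr = 25561 + 145660 = 171221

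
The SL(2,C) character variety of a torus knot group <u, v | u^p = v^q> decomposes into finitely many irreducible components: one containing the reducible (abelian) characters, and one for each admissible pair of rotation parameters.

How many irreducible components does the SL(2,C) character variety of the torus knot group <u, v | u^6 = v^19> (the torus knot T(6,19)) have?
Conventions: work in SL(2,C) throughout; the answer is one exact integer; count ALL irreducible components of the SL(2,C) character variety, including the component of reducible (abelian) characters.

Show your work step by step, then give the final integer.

In the torus knot group T(6,19), u^6 = v^19 is central, so an irreducible representation sends it to +I or -I (Schur).
This locks tr(u) to 2*cos(pi*alpha/6), alpha in 1..5, and tr(v) to 2*cos(pi*beta/19), beta in 1..18, on each component of irreducible characters.
Consistency of u^6 = (-1)^alpha I with v^19 = (-1)^beta I forces alpha = beta (mod 2).
Enumerate parity-matched pairs: 3*9 odd-odd plus 2*9 even-even gives 45.
Total: 45 irreducible-character components + 1 reducible (abelian) component = 46.

46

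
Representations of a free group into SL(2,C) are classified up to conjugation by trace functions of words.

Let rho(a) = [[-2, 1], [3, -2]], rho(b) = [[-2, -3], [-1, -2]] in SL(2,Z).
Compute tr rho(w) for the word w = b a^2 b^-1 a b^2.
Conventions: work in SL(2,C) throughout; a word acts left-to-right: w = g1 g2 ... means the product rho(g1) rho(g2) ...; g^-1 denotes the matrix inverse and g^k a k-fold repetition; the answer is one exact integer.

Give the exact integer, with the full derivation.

4076

rho(b) = [[-2, -3], [-1, -2]]
... * rho(a) = [[-2, 1], [3, -2]]  ->  [[-5, 4], [-4, 3]]
... * rho(a) = [[-2, 1], [3, -2]]  ->  [[22, -13], [17, -10]]
... * rho(b^-1) = [[-2, 3], [1, -2]]  ->  [[-57, 92], [-44, 71]]
... * rho(a) = [[-2, 1], [3, -2]]  ->  [[390, -241], [301, -186]]
... * rho(b) = [[-2, -3], [-1, -2]]  ->  [[-539, -688], [-416, -531]]
... * rho(b) = [[-2, -3], [-1, -2]]  ->  [[1766, 2993], [1363, 2310]]
tr = 1766 + 2310 = 4076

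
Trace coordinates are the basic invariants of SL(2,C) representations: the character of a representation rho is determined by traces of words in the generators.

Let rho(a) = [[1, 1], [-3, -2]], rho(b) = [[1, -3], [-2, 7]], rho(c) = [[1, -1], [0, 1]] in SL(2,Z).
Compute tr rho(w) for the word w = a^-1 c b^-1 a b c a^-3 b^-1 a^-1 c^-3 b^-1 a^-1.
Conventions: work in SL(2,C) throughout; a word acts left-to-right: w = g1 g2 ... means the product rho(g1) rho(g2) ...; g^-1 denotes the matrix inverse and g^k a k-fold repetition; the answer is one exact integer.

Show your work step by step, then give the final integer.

-8

rho(a^-1) = [[-2, -1], [3, 1]]
... * rho(c) = [[1, -1], [0, 1]]  ->  [[-2, 1], [3, -2]]
... * rho(b^-1) = [[7, 3], [2, 1]]  ->  [[-12, -5], [17, 7]]
... * rho(a) = [[1, 1], [-3, -2]]  ->  [[3, -2], [-4, 3]]
... * rho(b) = [[1, -3], [-2, 7]]  ->  [[7, -23], [-10, 33]]
... * rho(c) = [[1, -1], [0, 1]]  ->  [[7, -30], [-10, 43]]
... * rho(a^-1) = [[-2, -1], [3, 1]]  ->  [[-104, -37], [149, 53]]
... * rho(a^-1) = [[-2, -1], [3, 1]]  ->  [[97, 67], [-139, -96]]
... * rho(a^-1) = [[-2, -1], [3, 1]]  ->  [[7, -30], [-10, 43]]
... * rho(b^-1) = [[7, 3], [2, 1]]  ->  [[-11, -9], [16, 13]]
... * rho(a^-1) = [[-2, -1], [3, 1]]  ->  [[-5, 2], [7, -3]]
... * rho(c^-1) = [[1, 1], [0, 1]]  ->  [[-5, -3], [7, 4]]
... * rho(c^-1) = [[1, 1], [0, 1]]  ->  [[-5, -8], [7, 11]]
... * rho(c^-1) = [[1, 1], [0, 1]]  ->  [[-5, -13], [7, 18]]
... * rho(b^-1) = [[7, 3], [2, 1]]  ->  [[-61, -28], [85, 39]]
... * rho(a^-1) = [[-2, -1], [3, 1]]  ->  [[38, 33], [-53, -46]]
tr = 38 + -46 = -8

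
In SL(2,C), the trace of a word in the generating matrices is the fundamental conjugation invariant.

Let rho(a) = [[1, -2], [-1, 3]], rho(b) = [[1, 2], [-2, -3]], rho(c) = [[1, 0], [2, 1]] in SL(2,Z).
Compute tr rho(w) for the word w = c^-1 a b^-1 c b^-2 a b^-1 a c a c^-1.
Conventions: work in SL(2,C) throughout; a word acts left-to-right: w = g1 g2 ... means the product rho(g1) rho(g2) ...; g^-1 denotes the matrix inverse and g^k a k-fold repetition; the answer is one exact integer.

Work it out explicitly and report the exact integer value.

rho(c^-1) = [[1, 0], [-2, 1]]
... * rho(a) = [[1, -2], [-1, 3]]  ->  [[1, -2], [-3, 7]]
... * rho(b^-1) = [[-3, -2], [2, 1]]  ->  [[-7, -4], [23, 13]]
... * rho(c) = [[1, 0], [2, 1]]  ->  [[-15, -4], [49, 13]]
... * rho(b^-1) = [[-3, -2], [2, 1]]  ->  [[37, 26], [-121, -85]]
... * rho(b^-1) = [[-3, -2], [2, 1]]  ->  [[-59, -48], [193, 157]]
... * rho(a) = [[1, -2], [-1, 3]]  ->  [[-11, -26], [36, 85]]
... * rho(b^-1) = [[-3, -2], [2, 1]]  ->  [[-19, -4], [62, 13]]
... * rho(a) = [[1, -2], [-1, 3]]  ->  [[-15, 26], [49, -85]]
... * rho(c) = [[1, 0], [2, 1]]  ->  [[37, 26], [-121, -85]]
... * rho(a) = [[1, -2], [-1, 3]]  ->  [[11, 4], [-36, -13]]
... * rho(c^-1) = [[1, 0], [-2, 1]]  ->  [[3, 4], [-10, -13]]
tr = 3 + -13 = -10

-10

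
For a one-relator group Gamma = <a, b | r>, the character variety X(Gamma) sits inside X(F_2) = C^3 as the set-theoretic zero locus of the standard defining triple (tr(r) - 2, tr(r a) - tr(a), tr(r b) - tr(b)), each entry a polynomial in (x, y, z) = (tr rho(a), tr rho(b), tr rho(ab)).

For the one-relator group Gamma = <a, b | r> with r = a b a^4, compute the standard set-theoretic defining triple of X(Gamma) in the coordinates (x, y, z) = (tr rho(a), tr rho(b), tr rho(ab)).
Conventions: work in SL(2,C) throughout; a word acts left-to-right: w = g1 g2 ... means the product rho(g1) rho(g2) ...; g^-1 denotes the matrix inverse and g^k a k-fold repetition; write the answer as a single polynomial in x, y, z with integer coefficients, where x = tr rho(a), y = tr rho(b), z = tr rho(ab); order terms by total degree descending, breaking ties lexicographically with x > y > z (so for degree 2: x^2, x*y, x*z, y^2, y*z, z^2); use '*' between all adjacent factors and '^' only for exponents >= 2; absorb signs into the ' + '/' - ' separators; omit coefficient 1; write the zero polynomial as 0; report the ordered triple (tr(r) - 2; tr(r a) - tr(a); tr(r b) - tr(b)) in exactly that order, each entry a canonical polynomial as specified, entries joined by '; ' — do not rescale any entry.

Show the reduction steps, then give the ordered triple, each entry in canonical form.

x^4*z - x^3*y - 3*x^2*z + 2*x*y + z - 2; x^5*z - x^4*y - 4*x^3*z + 3*x^2*y + 3*x*z - x - y; x^3*z^2 - x^2*y*z - x^3 - 2*x*z^2 + y*z + 3*x - y

use: tr(b a^2) = tr(a)*tr(b a) - tr(b)  (reduce the a square) = x*z - y
use: tr(a^2 b a) = tr(a)*tr(b a^2) - tr(b a)  (reduce the a square) = x^2*z - x*y - z
apply: tr(b a^4) = tr(a)*tr(a^2 b a) - tr(a^2 b)  (reduce the a square) = x^3*z - x^2*y - 2*x*z + y
use: tr(a b a^4) = tr(a)*tr(b a^4) - tr(b a^3)  (reduce the a square) = x^4*z - x^3*y - 3*x^2*z + 2*x*y + z
apply: tr(a b a^5) = tr(a)*tr(a^4 b a) - tr(a^4 b)   [square of a] = x^5*z - x^4*y - 4*x^3*z + 3*x^2*y + 3*x*z - y
use: tr(b a b a) = tr(b a)*tr(b a) - tr(1)   [split at repeated b] = z^2 - 2
tr(b a b) = tr(b)*tr(a b) - tr(a) = y*z - x
tr(a b a b a) = tr(a)*tr(b a b a) - tr(b a b) = x*z^2 - y*z - x
use: tr(a^2 b a b a) = tr(a)*tr(a b a b a) - tr(a b a b) = x^2*z^2 - x*y*z - x^2 - z^2 + 2
use: tr(a b a^4 b) = tr(a)*tr(a^2 b a b a) - tr(a^2 b a b) = x^3*z^2 - x^2*y*z - x^3 - 2*x*z^2 + y*z + 3*x
assemble the triple (tr(r) - 2; tr(r a) - x; tr(r b) - y)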